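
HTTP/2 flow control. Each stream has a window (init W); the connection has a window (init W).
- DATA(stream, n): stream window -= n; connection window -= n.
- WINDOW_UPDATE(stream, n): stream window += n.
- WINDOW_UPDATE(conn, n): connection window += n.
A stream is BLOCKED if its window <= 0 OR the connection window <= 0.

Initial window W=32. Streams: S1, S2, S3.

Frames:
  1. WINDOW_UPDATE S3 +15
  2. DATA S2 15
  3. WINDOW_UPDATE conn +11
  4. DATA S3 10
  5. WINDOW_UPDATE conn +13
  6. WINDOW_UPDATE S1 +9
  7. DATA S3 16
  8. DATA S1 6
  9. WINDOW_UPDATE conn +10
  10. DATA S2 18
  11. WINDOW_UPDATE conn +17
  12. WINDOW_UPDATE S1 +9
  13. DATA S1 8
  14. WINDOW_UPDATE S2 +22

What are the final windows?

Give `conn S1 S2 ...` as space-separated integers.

Op 1: conn=32 S1=32 S2=32 S3=47 blocked=[]
Op 2: conn=17 S1=32 S2=17 S3=47 blocked=[]
Op 3: conn=28 S1=32 S2=17 S3=47 blocked=[]
Op 4: conn=18 S1=32 S2=17 S3=37 blocked=[]
Op 5: conn=31 S1=32 S2=17 S3=37 blocked=[]
Op 6: conn=31 S1=41 S2=17 S3=37 blocked=[]
Op 7: conn=15 S1=41 S2=17 S3=21 blocked=[]
Op 8: conn=9 S1=35 S2=17 S3=21 blocked=[]
Op 9: conn=19 S1=35 S2=17 S3=21 blocked=[]
Op 10: conn=1 S1=35 S2=-1 S3=21 blocked=[2]
Op 11: conn=18 S1=35 S2=-1 S3=21 blocked=[2]
Op 12: conn=18 S1=44 S2=-1 S3=21 blocked=[2]
Op 13: conn=10 S1=36 S2=-1 S3=21 blocked=[2]
Op 14: conn=10 S1=36 S2=21 S3=21 blocked=[]

Answer: 10 36 21 21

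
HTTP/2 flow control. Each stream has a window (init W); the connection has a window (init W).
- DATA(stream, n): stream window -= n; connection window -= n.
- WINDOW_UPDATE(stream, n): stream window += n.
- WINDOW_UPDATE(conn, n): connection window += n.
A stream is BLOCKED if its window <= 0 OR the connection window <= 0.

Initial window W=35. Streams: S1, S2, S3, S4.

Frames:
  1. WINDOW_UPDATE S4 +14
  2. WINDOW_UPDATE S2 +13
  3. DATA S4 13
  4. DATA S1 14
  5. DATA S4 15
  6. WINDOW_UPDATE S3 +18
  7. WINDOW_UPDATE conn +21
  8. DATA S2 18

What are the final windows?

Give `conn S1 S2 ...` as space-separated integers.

Answer: -4 21 30 53 21

Derivation:
Op 1: conn=35 S1=35 S2=35 S3=35 S4=49 blocked=[]
Op 2: conn=35 S1=35 S2=48 S3=35 S4=49 blocked=[]
Op 3: conn=22 S1=35 S2=48 S3=35 S4=36 blocked=[]
Op 4: conn=8 S1=21 S2=48 S3=35 S4=36 blocked=[]
Op 5: conn=-7 S1=21 S2=48 S3=35 S4=21 blocked=[1, 2, 3, 4]
Op 6: conn=-7 S1=21 S2=48 S3=53 S4=21 blocked=[1, 2, 3, 4]
Op 7: conn=14 S1=21 S2=48 S3=53 S4=21 blocked=[]
Op 8: conn=-4 S1=21 S2=30 S3=53 S4=21 blocked=[1, 2, 3, 4]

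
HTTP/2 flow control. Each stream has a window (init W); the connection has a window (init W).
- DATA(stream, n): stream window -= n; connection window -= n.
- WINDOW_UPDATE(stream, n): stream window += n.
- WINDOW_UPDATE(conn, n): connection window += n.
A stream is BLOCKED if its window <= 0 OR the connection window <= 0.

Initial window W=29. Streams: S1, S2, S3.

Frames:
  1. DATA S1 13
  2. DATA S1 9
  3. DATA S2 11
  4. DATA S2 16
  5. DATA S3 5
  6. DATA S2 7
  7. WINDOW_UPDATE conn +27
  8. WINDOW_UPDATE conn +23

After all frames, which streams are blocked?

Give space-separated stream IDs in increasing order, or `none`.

Answer: S2

Derivation:
Op 1: conn=16 S1=16 S2=29 S3=29 blocked=[]
Op 2: conn=7 S1=7 S2=29 S3=29 blocked=[]
Op 3: conn=-4 S1=7 S2=18 S3=29 blocked=[1, 2, 3]
Op 4: conn=-20 S1=7 S2=2 S3=29 blocked=[1, 2, 3]
Op 5: conn=-25 S1=7 S2=2 S3=24 blocked=[1, 2, 3]
Op 6: conn=-32 S1=7 S2=-5 S3=24 blocked=[1, 2, 3]
Op 7: conn=-5 S1=7 S2=-5 S3=24 blocked=[1, 2, 3]
Op 8: conn=18 S1=7 S2=-5 S3=24 blocked=[2]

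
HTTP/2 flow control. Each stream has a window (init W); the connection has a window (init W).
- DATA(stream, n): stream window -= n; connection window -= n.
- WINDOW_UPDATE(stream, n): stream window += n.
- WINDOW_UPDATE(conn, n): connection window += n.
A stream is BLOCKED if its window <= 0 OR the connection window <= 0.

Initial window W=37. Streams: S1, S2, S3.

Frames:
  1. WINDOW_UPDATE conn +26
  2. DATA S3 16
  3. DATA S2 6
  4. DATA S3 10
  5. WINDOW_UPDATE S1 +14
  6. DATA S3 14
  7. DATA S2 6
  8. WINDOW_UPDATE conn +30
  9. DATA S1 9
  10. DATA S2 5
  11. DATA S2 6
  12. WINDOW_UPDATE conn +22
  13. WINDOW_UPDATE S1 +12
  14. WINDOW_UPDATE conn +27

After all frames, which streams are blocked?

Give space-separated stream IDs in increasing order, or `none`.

Op 1: conn=63 S1=37 S2=37 S3=37 blocked=[]
Op 2: conn=47 S1=37 S2=37 S3=21 blocked=[]
Op 3: conn=41 S1=37 S2=31 S3=21 blocked=[]
Op 4: conn=31 S1=37 S2=31 S3=11 blocked=[]
Op 5: conn=31 S1=51 S2=31 S3=11 blocked=[]
Op 6: conn=17 S1=51 S2=31 S3=-3 blocked=[3]
Op 7: conn=11 S1=51 S2=25 S3=-3 blocked=[3]
Op 8: conn=41 S1=51 S2=25 S3=-3 blocked=[3]
Op 9: conn=32 S1=42 S2=25 S3=-3 blocked=[3]
Op 10: conn=27 S1=42 S2=20 S3=-3 blocked=[3]
Op 11: conn=21 S1=42 S2=14 S3=-3 blocked=[3]
Op 12: conn=43 S1=42 S2=14 S3=-3 blocked=[3]
Op 13: conn=43 S1=54 S2=14 S3=-3 blocked=[3]
Op 14: conn=70 S1=54 S2=14 S3=-3 blocked=[3]

Answer: S3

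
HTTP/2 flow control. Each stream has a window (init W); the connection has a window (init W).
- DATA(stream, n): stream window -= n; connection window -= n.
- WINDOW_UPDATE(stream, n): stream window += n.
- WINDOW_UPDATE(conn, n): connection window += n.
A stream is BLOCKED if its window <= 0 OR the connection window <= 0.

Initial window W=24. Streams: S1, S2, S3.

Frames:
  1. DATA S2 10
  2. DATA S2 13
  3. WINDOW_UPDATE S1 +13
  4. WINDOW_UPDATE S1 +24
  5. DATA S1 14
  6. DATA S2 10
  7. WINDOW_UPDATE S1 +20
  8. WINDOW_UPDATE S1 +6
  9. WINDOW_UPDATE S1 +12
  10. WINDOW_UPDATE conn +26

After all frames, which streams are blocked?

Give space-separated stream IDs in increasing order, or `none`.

Op 1: conn=14 S1=24 S2=14 S3=24 blocked=[]
Op 2: conn=1 S1=24 S2=1 S3=24 blocked=[]
Op 3: conn=1 S1=37 S2=1 S3=24 blocked=[]
Op 4: conn=1 S1=61 S2=1 S3=24 blocked=[]
Op 5: conn=-13 S1=47 S2=1 S3=24 blocked=[1, 2, 3]
Op 6: conn=-23 S1=47 S2=-9 S3=24 blocked=[1, 2, 3]
Op 7: conn=-23 S1=67 S2=-9 S3=24 blocked=[1, 2, 3]
Op 8: conn=-23 S1=73 S2=-9 S3=24 blocked=[1, 2, 3]
Op 9: conn=-23 S1=85 S2=-9 S3=24 blocked=[1, 2, 3]
Op 10: conn=3 S1=85 S2=-9 S3=24 blocked=[2]

Answer: S2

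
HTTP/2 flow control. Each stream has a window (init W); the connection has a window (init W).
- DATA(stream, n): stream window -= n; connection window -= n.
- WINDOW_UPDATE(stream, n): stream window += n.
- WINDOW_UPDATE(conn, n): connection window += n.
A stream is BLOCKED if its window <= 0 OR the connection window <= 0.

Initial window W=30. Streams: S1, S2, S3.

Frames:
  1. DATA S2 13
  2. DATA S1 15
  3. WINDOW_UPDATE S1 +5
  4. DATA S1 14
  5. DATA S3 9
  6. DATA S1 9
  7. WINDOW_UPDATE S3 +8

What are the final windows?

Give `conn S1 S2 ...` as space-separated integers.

Answer: -30 -3 17 29

Derivation:
Op 1: conn=17 S1=30 S2=17 S3=30 blocked=[]
Op 2: conn=2 S1=15 S2=17 S3=30 blocked=[]
Op 3: conn=2 S1=20 S2=17 S3=30 blocked=[]
Op 4: conn=-12 S1=6 S2=17 S3=30 blocked=[1, 2, 3]
Op 5: conn=-21 S1=6 S2=17 S3=21 blocked=[1, 2, 3]
Op 6: conn=-30 S1=-3 S2=17 S3=21 blocked=[1, 2, 3]
Op 7: conn=-30 S1=-3 S2=17 S3=29 blocked=[1, 2, 3]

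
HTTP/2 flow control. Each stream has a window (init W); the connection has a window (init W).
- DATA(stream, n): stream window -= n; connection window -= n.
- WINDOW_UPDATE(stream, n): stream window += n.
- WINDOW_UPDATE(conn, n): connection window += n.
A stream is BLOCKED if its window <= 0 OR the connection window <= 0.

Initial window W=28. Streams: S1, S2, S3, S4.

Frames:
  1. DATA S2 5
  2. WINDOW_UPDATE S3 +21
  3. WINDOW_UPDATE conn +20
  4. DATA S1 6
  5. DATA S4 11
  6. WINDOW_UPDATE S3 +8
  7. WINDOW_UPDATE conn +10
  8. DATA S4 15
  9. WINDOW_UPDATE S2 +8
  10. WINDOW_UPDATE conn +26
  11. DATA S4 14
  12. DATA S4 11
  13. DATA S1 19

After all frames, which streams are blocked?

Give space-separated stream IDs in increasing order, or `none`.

Op 1: conn=23 S1=28 S2=23 S3=28 S4=28 blocked=[]
Op 2: conn=23 S1=28 S2=23 S3=49 S4=28 blocked=[]
Op 3: conn=43 S1=28 S2=23 S3=49 S4=28 blocked=[]
Op 4: conn=37 S1=22 S2=23 S3=49 S4=28 blocked=[]
Op 5: conn=26 S1=22 S2=23 S3=49 S4=17 blocked=[]
Op 6: conn=26 S1=22 S2=23 S3=57 S4=17 blocked=[]
Op 7: conn=36 S1=22 S2=23 S3=57 S4=17 blocked=[]
Op 8: conn=21 S1=22 S2=23 S3=57 S4=2 blocked=[]
Op 9: conn=21 S1=22 S2=31 S3=57 S4=2 blocked=[]
Op 10: conn=47 S1=22 S2=31 S3=57 S4=2 blocked=[]
Op 11: conn=33 S1=22 S2=31 S3=57 S4=-12 blocked=[4]
Op 12: conn=22 S1=22 S2=31 S3=57 S4=-23 blocked=[4]
Op 13: conn=3 S1=3 S2=31 S3=57 S4=-23 blocked=[4]

Answer: S4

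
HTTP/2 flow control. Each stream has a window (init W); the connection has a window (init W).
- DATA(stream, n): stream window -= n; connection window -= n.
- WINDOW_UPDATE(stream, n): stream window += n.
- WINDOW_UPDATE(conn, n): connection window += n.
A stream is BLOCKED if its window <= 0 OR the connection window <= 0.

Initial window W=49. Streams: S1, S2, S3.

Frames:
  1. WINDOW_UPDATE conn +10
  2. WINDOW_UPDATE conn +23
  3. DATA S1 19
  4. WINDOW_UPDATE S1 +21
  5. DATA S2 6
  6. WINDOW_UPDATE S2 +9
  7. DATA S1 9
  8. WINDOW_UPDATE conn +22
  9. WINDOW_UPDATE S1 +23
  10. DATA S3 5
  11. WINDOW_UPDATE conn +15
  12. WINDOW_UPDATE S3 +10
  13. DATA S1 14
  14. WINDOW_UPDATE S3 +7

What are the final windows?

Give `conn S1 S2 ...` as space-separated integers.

Answer: 66 51 52 61

Derivation:
Op 1: conn=59 S1=49 S2=49 S3=49 blocked=[]
Op 2: conn=82 S1=49 S2=49 S3=49 blocked=[]
Op 3: conn=63 S1=30 S2=49 S3=49 blocked=[]
Op 4: conn=63 S1=51 S2=49 S3=49 blocked=[]
Op 5: conn=57 S1=51 S2=43 S3=49 blocked=[]
Op 6: conn=57 S1=51 S2=52 S3=49 blocked=[]
Op 7: conn=48 S1=42 S2=52 S3=49 blocked=[]
Op 8: conn=70 S1=42 S2=52 S3=49 blocked=[]
Op 9: conn=70 S1=65 S2=52 S3=49 blocked=[]
Op 10: conn=65 S1=65 S2=52 S3=44 blocked=[]
Op 11: conn=80 S1=65 S2=52 S3=44 blocked=[]
Op 12: conn=80 S1=65 S2=52 S3=54 blocked=[]
Op 13: conn=66 S1=51 S2=52 S3=54 blocked=[]
Op 14: conn=66 S1=51 S2=52 S3=61 blocked=[]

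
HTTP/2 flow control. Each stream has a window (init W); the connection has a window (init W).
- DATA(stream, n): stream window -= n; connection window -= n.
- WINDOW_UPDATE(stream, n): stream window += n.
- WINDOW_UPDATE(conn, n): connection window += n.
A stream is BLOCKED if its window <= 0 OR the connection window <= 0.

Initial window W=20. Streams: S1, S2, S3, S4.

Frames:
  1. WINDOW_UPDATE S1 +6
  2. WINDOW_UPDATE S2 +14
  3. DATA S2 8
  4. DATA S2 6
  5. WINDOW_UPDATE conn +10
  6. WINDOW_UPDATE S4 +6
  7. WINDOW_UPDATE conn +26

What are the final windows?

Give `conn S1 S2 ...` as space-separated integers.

Op 1: conn=20 S1=26 S2=20 S3=20 S4=20 blocked=[]
Op 2: conn=20 S1=26 S2=34 S3=20 S4=20 blocked=[]
Op 3: conn=12 S1=26 S2=26 S3=20 S4=20 blocked=[]
Op 4: conn=6 S1=26 S2=20 S3=20 S4=20 blocked=[]
Op 5: conn=16 S1=26 S2=20 S3=20 S4=20 blocked=[]
Op 6: conn=16 S1=26 S2=20 S3=20 S4=26 blocked=[]
Op 7: conn=42 S1=26 S2=20 S3=20 S4=26 blocked=[]

Answer: 42 26 20 20 26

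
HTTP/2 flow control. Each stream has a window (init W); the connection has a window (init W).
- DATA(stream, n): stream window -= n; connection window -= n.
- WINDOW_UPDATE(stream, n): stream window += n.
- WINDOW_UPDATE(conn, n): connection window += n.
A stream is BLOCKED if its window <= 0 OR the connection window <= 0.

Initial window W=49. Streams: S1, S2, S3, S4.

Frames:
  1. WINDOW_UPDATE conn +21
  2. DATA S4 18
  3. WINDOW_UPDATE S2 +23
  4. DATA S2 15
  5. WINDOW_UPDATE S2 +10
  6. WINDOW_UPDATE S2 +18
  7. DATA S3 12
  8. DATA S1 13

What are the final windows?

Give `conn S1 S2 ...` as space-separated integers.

Answer: 12 36 85 37 31

Derivation:
Op 1: conn=70 S1=49 S2=49 S3=49 S4=49 blocked=[]
Op 2: conn=52 S1=49 S2=49 S3=49 S4=31 blocked=[]
Op 3: conn=52 S1=49 S2=72 S3=49 S4=31 blocked=[]
Op 4: conn=37 S1=49 S2=57 S3=49 S4=31 blocked=[]
Op 5: conn=37 S1=49 S2=67 S3=49 S4=31 blocked=[]
Op 6: conn=37 S1=49 S2=85 S3=49 S4=31 blocked=[]
Op 7: conn=25 S1=49 S2=85 S3=37 S4=31 blocked=[]
Op 8: conn=12 S1=36 S2=85 S3=37 S4=31 blocked=[]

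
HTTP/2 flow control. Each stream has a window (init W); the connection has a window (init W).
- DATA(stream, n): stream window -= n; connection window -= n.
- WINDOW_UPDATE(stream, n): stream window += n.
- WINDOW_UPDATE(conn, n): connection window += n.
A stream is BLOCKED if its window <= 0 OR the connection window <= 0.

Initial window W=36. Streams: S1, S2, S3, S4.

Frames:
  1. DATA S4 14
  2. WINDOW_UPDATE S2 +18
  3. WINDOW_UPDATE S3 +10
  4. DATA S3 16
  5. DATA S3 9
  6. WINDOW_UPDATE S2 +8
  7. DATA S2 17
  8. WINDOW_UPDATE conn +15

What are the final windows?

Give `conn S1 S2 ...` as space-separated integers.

Op 1: conn=22 S1=36 S2=36 S3=36 S4=22 blocked=[]
Op 2: conn=22 S1=36 S2=54 S3=36 S4=22 blocked=[]
Op 3: conn=22 S1=36 S2=54 S3=46 S4=22 blocked=[]
Op 4: conn=6 S1=36 S2=54 S3=30 S4=22 blocked=[]
Op 5: conn=-3 S1=36 S2=54 S3=21 S4=22 blocked=[1, 2, 3, 4]
Op 6: conn=-3 S1=36 S2=62 S3=21 S4=22 blocked=[1, 2, 3, 4]
Op 7: conn=-20 S1=36 S2=45 S3=21 S4=22 blocked=[1, 2, 3, 4]
Op 8: conn=-5 S1=36 S2=45 S3=21 S4=22 blocked=[1, 2, 3, 4]

Answer: -5 36 45 21 22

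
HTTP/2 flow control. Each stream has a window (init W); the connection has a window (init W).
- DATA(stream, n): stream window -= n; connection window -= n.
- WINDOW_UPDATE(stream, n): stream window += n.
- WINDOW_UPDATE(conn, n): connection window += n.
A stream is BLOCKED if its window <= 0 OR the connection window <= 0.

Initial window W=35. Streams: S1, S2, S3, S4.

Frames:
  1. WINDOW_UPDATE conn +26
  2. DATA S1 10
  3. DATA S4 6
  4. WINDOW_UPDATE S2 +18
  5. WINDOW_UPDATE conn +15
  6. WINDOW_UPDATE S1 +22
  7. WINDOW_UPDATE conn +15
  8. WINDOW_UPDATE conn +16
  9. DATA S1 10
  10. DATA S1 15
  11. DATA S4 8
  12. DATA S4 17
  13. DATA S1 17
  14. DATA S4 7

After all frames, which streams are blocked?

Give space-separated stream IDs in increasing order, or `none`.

Answer: S4

Derivation:
Op 1: conn=61 S1=35 S2=35 S3=35 S4=35 blocked=[]
Op 2: conn=51 S1=25 S2=35 S3=35 S4=35 blocked=[]
Op 3: conn=45 S1=25 S2=35 S3=35 S4=29 blocked=[]
Op 4: conn=45 S1=25 S2=53 S3=35 S4=29 blocked=[]
Op 5: conn=60 S1=25 S2=53 S3=35 S4=29 blocked=[]
Op 6: conn=60 S1=47 S2=53 S3=35 S4=29 blocked=[]
Op 7: conn=75 S1=47 S2=53 S3=35 S4=29 blocked=[]
Op 8: conn=91 S1=47 S2=53 S3=35 S4=29 blocked=[]
Op 9: conn=81 S1=37 S2=53 S3=35 S4=29 blocked=[]
Op 10: conn=66 S1=22 S2=53 S3=35 S4=29 blocked=[]
Op 11: conn=58 S1=22 S2=53 S3=35 S4=21 blocked=[]
Op 12: conn=41 S1=22 S2=53 S3=35 S4=4 blocked=[]
Op 13: conn=24 S1=5 S2=53 S3=35 S4=4 blocked=[]
Op 14: conn=17 S1=5 S2=53 S3=35 S4=-3 blocked=[4]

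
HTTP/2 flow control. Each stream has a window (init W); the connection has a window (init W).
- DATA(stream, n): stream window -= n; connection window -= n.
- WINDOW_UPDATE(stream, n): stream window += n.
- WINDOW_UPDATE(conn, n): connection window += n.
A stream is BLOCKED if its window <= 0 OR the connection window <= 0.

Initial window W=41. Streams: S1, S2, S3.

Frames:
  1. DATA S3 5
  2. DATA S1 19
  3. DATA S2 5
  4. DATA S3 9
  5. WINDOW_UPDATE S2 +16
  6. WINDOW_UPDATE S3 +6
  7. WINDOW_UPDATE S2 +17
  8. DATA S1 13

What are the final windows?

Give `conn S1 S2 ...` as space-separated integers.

Answer: -10 9 69 33

Derivation:
Op 1: conn=36 S1=41 S2=41 S3=36 blocked=[]
Op 2: conn=17 S1=22 S2=41 S3=36 blocked=[]
Op 3: conn=12 S1=22 S2=36 S3=36 blocked=[]
Op 4: conn=3 S1=22 S2=36 S3=27 blocked=[]
Op 5: conn=3 S1=22 S2=52 S3=27 blocked=[]
Op 6: conn=3 S1=22 S2=52 S3=33 blocked=[]
Op 7: conn=3 S1=22 S2=69 S3=33 blocked=[]
Op 8: conn=-10 S1=9 S2=69 S3=33 blocked=[1, 2, 3]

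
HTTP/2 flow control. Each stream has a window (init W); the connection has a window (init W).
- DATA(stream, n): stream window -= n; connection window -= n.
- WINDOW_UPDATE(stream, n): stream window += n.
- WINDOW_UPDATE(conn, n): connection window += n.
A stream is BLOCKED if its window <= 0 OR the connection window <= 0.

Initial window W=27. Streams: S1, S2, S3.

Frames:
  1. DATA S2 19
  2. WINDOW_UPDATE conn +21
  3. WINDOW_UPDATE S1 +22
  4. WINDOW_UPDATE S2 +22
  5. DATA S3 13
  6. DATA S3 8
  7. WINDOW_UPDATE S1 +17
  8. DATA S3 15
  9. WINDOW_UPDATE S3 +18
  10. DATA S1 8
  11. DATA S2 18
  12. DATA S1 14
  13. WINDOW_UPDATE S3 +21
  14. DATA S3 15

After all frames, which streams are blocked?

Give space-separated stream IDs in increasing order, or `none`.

Answer: S1 S2 S3

Derivation:
Op 1: conn=8 S1=27 S2=8 S3=27 blocked=[]
Op 2: conn=29 S1=27 S2=8 S3=27 blocked=[]
Op 3: conn=29 S1=49 S2=8 S3=27 blocked=[]
Op 4: conn=29 S1=49 S2=30 S3=27 blocked=[]
Op 5: conn=16 S1=49 S2=30 S3=14 blocked=[]
Op 6: conn=8 S1=49 S2=30 S3=6 blocked=[]
Op 7: conn=8 S1=66 S2=30 S3=6 blocked=[]
Op 8: conn=-7 S1=66 S2=30 S3=-9 blocked=[1, 2, 3]
Op 9: conn=-7 S1=66 S2=30 S3=9 blocked=[1, 2, 3]
Op 10: conn=-15 S1=58 S2=30 S3=9 blocked=[1, 2, 3]
Op 11: conn=-33 S1=58 S2=12 S3=9 blocked=[1, 2, 3]
Op 12: conn=-47 S1=44 S2=12 S3=9 blocked=[1, 2, 3]
Op 13: conn=-47 S1=44 S2=12 S3=30 blocked=[1, 2, 3]
Op 14: conn=-62 S1=44 S2=12 S3=15 blocked=[1, 2, 3]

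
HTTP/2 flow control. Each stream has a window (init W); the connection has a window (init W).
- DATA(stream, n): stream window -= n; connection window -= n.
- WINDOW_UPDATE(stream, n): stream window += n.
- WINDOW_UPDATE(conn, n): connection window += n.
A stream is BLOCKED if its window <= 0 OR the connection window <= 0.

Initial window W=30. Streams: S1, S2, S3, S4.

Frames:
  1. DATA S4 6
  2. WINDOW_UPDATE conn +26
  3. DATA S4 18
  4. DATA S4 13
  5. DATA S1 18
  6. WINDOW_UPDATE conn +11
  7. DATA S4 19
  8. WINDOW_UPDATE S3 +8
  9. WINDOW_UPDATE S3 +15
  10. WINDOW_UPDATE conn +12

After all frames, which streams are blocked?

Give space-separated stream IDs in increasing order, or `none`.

Answer: S4

Derivation:
Op 1: conn=24 S1=30 S2=30 S3=30 S4=24 blocked=[]
Op 2: conn=50 S1=30 S2=30 S3=30 S4=24 blocked=[]
Op 3: conn=32 S1=30 S2=30 S3=30 S4=6 blocked=[]
Op 4: conn=19 S1=30 S2=30 S3=30 S4=-7 blocked=[4]
Op 5: conn=1 S1=12 S2=30 S3=30 S4=-7 blocked=[4]
Op 6: conn=12 S1=12 S2=30 S3=30 S4=-7 blocked=[4]
Op 7: conn=-7 S1=12 S2=30 S3=30 S4=-26 blocked=[1, 2, 3, 4]
Op 8: conn=-7 S1=12 S2=30 S3=38 S4=-26 blocked=[1, 2, 3, 4]
Op 9: conn=-7 S1=12 S2=30 S3=53 S4=-26 blocked=[1, 2, 3, 4]
Op 10: conn=5 S1=12 S2=30 S3=53 S4=-26 blocked=[4]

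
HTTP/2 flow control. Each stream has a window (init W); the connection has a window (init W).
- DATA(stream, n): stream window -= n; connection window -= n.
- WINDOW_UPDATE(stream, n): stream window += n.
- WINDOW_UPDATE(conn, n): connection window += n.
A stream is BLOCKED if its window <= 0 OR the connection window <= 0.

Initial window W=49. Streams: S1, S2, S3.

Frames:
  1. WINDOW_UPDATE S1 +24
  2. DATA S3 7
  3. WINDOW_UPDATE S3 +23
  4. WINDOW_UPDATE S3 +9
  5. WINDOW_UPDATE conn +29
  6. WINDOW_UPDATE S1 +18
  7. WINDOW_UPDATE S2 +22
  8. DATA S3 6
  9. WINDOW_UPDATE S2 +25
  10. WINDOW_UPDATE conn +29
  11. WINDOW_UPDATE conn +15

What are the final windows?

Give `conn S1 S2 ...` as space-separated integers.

Answer: 109 91 96 68

Derivation:
Op 1: conn=49 S1=73 S2=49 S3=49 blocked=[]
Op 2: conn=42 S1=73 S2=49 S3=42 blocked=[]
Op 3: conn=42 S1=73 S2=49 S3=65 blocked=[]
Op 4: conn=42 S1=73 S2=49 S3=74 blocked=[]
Op 5: conn=71 S1=73 S2=49 S3=74 blocked=[]
Op 6: conn=71 S1=91 S2=49 S3=74 blocked=[]
Op 7: conn=71 S1=91 S2=71 S3=74 blocked=[]
Op 8: conn=65 S1=91 S2=71 S3=68 blocked=[]
Op 9: conn=65 S1=91 S2=96 S3=68 blocked=[]
Op 10: conn=94 S1=91 S2=96 S3=68 blocked=[]
Op 11: conn=109 S1=91 S2=96 S3=68 blocked=[]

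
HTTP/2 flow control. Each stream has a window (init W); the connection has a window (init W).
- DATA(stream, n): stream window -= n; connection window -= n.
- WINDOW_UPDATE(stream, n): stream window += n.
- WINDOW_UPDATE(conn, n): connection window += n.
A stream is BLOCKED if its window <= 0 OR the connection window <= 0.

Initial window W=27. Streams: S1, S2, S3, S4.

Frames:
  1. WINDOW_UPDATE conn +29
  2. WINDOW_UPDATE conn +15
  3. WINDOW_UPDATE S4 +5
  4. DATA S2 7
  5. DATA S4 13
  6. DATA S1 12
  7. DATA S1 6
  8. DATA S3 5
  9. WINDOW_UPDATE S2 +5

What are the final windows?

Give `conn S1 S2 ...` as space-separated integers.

Answer: 28 9 25 22 19

Derivation:
Op 1: conn=56 S1=27 S2=27 S3=27 S4=27 blocked=[]
Op 2: conn=71 S1=27 S2=27 S3=27 S4=27 blocked=[]
Op 3: conn=71 S1=27 S2=27 S3=27 S4=32 blocked=[]
Op 4: conn=64 S1=27 S2=20 S3=27 S4=32 blocked=[]
Op 5: conn=51 S1=27 S2=20 S3=27 S4=19 blocked=[]
Op 6: conn=39 S1=15 S2=20 S3=27 S4=19 blocked=[]
Op 7: conn=33 S1=9 S2=20 S3=27 S4=19 blocked=[]
Op 8: conn=28 S1=9 S2=20 S3=22 S4=19 blocked=[]
Op 9: conn=28 S1=9 S2=25 S3=22 S4=19 blocked=[]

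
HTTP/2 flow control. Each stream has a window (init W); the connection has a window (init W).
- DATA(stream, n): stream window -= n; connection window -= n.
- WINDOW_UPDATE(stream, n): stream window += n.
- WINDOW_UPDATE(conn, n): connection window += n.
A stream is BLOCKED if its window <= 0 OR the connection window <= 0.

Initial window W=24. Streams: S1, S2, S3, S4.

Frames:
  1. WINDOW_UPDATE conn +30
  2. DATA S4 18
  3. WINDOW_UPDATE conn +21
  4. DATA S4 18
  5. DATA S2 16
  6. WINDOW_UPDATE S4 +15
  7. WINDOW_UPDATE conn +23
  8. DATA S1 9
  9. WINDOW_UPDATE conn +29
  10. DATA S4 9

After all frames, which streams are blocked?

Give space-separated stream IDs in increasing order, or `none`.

Op 1: conn=54 S1=24 S2=24 S3=24 S4=24 blocked=[]
Op 2: conn=36 S1=24 S2=24 S3=24 S4=6 blocked=[]
Op 3: conn=57 S1=24 S2=24 S3=24 S4=6 blocked=[]
Op 4: conn=39 S1=24 S2=24 S3=24 S4=-12 blocked=[4]
Op 5: conn=23 S1=24 S2=8 S3=24 S4=-12 blocked=[4]
Op 6: conn=23 S1=24 S2=8 S3=24 S4=3 blocked=[]
Op 7: conn=46 S1=24 S2=8 S3=24 S4=3 blocked=[]
Op 8: conn=37 S1=15 S2=8 S3=24 S4=3 blocked=[]
Op 9: conn=66 S1=15 S2=8 S3=24 S4=3 blocked=[]
Op 10: conn=57 S1=15 S2=8 S3=24 S4=-6 blocked=[4]

Answer: S4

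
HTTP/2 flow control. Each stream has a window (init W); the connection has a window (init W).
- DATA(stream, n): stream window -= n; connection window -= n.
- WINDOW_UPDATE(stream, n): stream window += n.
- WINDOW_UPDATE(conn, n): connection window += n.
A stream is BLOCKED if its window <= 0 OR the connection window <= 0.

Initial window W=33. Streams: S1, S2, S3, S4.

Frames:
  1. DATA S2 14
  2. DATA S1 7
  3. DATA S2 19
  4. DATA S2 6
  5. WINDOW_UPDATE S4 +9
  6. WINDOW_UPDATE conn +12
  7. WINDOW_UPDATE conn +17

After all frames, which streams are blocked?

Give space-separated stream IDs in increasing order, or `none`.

Answer: S2

Derivation:
Op 1: conn=19 S1=33 S2=19 S3=33 S4=33 blocked=[]
Op 2: conn=12 S1=26 S2=19 S3=33 S4=33 blocked=[]
Op 3: conn=-7 S1=26 S2=0 S3=33 S4=33 blocked=[1, 2, 3, 4]
Op 4: conn=-13 S1=26 S2=-6 S3=33 S4=33 blocked=[1, 2, 3, 4]
Op 5: conn=-13 S1=26 S2=-6 S3=33 S4=42 blocked=[1, 2, 3, 4]
Op 6: conn=-1 S1=26 S2=-6 S3=33 S4=42 blocked=[1, 2, 3, 4]
Op 7: conn=16 S1=26 S2=-6 S3=33 S4=42 blocked=[2]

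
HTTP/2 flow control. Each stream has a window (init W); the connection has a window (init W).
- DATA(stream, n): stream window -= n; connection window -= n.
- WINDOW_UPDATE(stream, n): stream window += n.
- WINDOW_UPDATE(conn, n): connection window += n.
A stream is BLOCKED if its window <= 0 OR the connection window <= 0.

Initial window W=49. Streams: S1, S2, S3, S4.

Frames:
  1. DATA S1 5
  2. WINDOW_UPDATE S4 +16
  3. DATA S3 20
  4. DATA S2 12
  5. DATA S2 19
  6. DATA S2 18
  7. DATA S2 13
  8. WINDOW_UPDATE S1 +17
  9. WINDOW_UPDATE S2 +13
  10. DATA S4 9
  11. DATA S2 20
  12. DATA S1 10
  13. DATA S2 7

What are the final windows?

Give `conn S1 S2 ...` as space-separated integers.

Op 1: conn=44 S1=44 S2=49 S3=49 S4=49 blocked=[]
Op 2: conn=44 S1=44 S2=49 S3=49 S4=65 blocked=[]
Op 3: conn=24 S1=44 S2=49 S3=29 S4=65 blocked=[]
Op 4: conn=12 S1=44 S2=37 S3=29 S4=65 blocked=[]
Op 5: conn=-7 S1=44 S2=18 S3=29 S4=65 blocked=[1, 2, 3, 4]
Op 6: conn=-25 S1=44 S2=0 S3=29 S4=65 blocked=[1, 2, 3, 4]
Op 7: conn=-38 S1=44 S2=-13 S3=29 S4=65 blocked=[1, 2, 3, 4]
Op 8: conn=-38 S1=61 S2=-13 S3=29 S4=65 blocked=[1, 2, 3, 4]
Op 9: conn=-38 S1=61 S2=0 S3=29 S4=65 blocked=[1, 2, 3, 4]
Op 10: conn=-47 S1=61 S2=0 S3=29 S4=56 blocked=[1, 2, 3, 4]
Op 11: conn=-67 S1=61 S2=-20 S3=29 S4=56 blocked=[1, 2, 3, 4]
Op 12: conn=-77 S1=51 S2=-20 S3=29 S4=56 blocked=[1, 2, 3, 4]
Op 13: conn=-84 S1=51 S2=-27 S3=29 S4=56 blocked=[1, 2, 3, 4]

Answer: -84 51 -27 29 56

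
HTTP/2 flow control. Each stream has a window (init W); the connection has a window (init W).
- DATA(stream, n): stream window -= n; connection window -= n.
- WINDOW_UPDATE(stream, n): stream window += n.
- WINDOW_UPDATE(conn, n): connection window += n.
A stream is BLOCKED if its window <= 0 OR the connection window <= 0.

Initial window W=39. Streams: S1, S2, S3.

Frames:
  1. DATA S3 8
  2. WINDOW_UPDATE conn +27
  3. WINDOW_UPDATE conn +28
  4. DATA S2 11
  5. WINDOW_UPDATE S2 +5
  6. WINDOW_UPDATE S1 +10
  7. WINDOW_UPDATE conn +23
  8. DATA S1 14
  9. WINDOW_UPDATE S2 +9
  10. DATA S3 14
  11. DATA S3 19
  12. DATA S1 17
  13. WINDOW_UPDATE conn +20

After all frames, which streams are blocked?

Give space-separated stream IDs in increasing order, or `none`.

Answer: S3

Derivation:
Op 1: conn=31 S1=39 S2=39 S3=31 blocked=[]
Op 2: conn=58 S1=39 S2=39 S3=31 blocked=[]
Op 3: conn=86 S1=39 S2=39 S3=31 blocked=[]
Op 4: conn=75 S1=39 S2=28 S3=31 blocked=[]
Op 5: conn=75 S1=39 S2=33 S3=31 blocked=[]
Op 6: conn=75 S1=49 S2=33 S3=31 blocked=[]
Op 7: conn=98 S1=49 S2=33 S3=31 blocked=[]
Op 8: conn=84 S1=35 S2=33 S3=31 blocked=[]
Op 9: conn=84 S1=35 S2=42 S3=31 blocked=[]
Op 10: conn=70 S1=35 S2=42 S3=17 blocked=[]
Op 11: conn=51 S1=35 S2=42 S3=-2 blocked=[3]
Op 12: conn=34 S1=18 S2=42 S3=-2 blocked=[3]
Op 13: conn=54 S1=18 S2=42 S3=-2 blocked=[3]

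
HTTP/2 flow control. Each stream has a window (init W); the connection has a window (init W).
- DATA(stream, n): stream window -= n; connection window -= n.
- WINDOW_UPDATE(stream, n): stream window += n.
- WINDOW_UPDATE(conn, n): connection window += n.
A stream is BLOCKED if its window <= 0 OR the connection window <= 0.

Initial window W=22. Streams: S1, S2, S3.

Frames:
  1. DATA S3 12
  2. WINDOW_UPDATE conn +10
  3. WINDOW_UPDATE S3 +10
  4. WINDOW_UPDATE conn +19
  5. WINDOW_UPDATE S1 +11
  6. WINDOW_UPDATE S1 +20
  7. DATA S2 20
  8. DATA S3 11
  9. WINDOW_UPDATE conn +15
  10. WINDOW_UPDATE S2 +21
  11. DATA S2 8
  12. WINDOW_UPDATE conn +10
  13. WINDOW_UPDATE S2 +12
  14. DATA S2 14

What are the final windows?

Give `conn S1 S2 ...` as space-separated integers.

Op 1: conn=10 S1=22 S2=22 S3=10 blocked=[]
Op 2: conn=20 S1=22 S2=22 S3=10 blocked=[]
Op 3: conn=20 S1=22 S2=22 S3=20 blocked=[]
Op 4: conn=39 S1=22 S2=22 S3=20 blocked=[]
Op 5: conn=39 S1=33 S2=22 S3=20 blocked=[]
Op 6: conn=39 S1=53 S2=22 S3=20 blocked=[]
Op 7: conn=19 S1=53 S2=2 S3=20 blocked=[]
Op 8: conn=8 S1=53 S2=2 S3=9 blocked=[]
Op 9: conn=23 S1=53 S2=2 S3=9 blocked=[]
Op 10: conn=23 S1=53 S2=23 S3=9 blocked=[]
Op 11: conn=15 S1=53 S2=15 S3=9 blocked=[]
Op 12: conn=25 S1=53 S2=15 S3=9 blocked=[]
Op 13: conn=25 S1=53 S2=27 S3=9 blocked=[]
Op 14: conn=11 S1=53 S2=13 S3=9 blocked=[]

Answer: 11 53 13 9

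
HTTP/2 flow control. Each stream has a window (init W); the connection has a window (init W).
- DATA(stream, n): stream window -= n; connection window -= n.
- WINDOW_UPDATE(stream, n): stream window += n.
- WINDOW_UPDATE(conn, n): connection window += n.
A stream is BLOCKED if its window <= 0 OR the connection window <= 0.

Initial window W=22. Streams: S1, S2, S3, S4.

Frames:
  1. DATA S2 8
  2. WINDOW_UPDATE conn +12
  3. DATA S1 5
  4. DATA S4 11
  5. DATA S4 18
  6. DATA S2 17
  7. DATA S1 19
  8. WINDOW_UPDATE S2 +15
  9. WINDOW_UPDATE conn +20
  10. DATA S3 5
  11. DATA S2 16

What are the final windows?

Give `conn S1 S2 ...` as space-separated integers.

Answer: -45 -2 -4 17 -7

Derivation:
Op 1: conn=14 S1=22 S2=14 S3=22 S4=22 blocked=[]
Op 2: conn=26 S1=22 S2=14 S3=22 S4=22 blocked=[]
Op 3: conn=21 S1=17 S2=14 S3=22 S4=22 blocked=[]
Op 4: conn=10 S1=17 S2=14 S3=22 S4=11 blocked=[]
Op 5: conn=-8 S1=17 S2=14 S3=22 S4=-7 blocked=[1, 2, 3, 4]
Op 6: conn=-25 S1=17 S2=-3 S3=22 S4=-7 blocked=[1, 2, 3, 4]
Op 7: conn=-44 S1=-2 S2=-3 S3=22 S4=-7 blocked=[1, 2, 3, 4]
Op 8: conn=-44 S1=-2 S2=12 S3=22 S4=-7 blocked=[1, 2, 3, 4]
Op 9: conn=-24 S1=-2 S2=12 S3=22 S4=-7 blocked=[1, 2, 3, 4]
Op 10: conn=-29 S1=-2 S2=12 S3=17 S4=-7 blocked=[1, 2, 3, 4]
Op 11: conn=-45 S1=-2 S2=-4 S3=17 S4=-7 blocked=[1, 2, 3, 4]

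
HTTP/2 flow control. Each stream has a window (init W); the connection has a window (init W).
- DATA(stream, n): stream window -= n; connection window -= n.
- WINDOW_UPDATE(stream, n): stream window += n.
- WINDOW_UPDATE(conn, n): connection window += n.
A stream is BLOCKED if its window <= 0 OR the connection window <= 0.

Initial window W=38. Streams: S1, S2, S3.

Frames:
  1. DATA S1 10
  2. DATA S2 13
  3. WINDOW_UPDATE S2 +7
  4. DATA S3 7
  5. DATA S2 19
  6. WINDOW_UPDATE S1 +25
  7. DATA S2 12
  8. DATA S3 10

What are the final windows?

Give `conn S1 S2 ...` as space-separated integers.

Op 1: conn=28 S1=28 S2=38 S3=38 blocked=[]
Op 2: conn=15 S1=28 S2=25 S3=38 blocked=[]
Op 3: conn=15 S1=28 S2=32 S3=38 blocked=[]
Op 4: conn=8 S1=28 S2=32 S3=31 blocked=[]
Op 5: conn=-11 S1=28 S2=13 S3=31 blocked=[1, 2, 3]
Op 6: conn=-11 S1=53 S2=13 S3=31 blocked=[1, 2, 3]
Op 7: conn=-23 S1=53 S2=1 S3=31 blocked=[1, 2, 3]
Op 8: conn=-33 S1=53 S2=1 S3=21 blocked=[1, 2, 3]

Answer: -33 53 1 21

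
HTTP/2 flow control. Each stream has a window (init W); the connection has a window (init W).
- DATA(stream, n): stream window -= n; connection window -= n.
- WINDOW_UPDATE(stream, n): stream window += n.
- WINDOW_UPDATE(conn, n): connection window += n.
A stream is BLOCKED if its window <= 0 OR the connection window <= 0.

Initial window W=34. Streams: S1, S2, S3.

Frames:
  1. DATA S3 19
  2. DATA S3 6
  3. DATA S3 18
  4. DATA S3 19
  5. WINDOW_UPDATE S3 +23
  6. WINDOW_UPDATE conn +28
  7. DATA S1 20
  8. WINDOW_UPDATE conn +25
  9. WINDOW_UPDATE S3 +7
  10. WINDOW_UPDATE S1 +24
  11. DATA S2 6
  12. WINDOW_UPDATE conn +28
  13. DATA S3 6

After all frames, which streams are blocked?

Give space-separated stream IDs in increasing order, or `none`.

Op 1: conn=15 S1=34 S2=34 S3=15 blocked=[]
Op 2: conn=9 S1=34 S2=34 S3=9 blocked=[]
Op 3: conn=-9 S1=34 S2=34 S3=-9 blocked=[1, 2, 3]
Op 4: conn=-28 S1=34 S2=34 S3=-28 blocked=[1, 2, 3]
Op 5: conn=-28 S1=34 S2=34 S3=-5 blocked=[1, 2, 3]
Op 6: conn=0 S1=34 S2=34 S3=-5 blocked=[1, 2, 3]
Op 7: conn=-20 S1=14 S2=34 S3=-5 blocked=[1, 2, 3]
Op 8: conn=5 S1=14 S2=34 S3=-5 blocked=[3]
Op 9: conn=5 S1=14 S2=34 S3=2 blocked=[]
Op 10: conn=5 S1=38 S2=34 S3=2 blocked=[]
Op 11: conn=-1 S1=38 S2=28 S3=2 blocked=[1, 2, 3]
Op 12: conn=27 S1=38 S2=28 S3=2 blocked=[]
Op 13: conn=21 S1=38 S2=28 S3=-4 blocked=[3]

Answer: S3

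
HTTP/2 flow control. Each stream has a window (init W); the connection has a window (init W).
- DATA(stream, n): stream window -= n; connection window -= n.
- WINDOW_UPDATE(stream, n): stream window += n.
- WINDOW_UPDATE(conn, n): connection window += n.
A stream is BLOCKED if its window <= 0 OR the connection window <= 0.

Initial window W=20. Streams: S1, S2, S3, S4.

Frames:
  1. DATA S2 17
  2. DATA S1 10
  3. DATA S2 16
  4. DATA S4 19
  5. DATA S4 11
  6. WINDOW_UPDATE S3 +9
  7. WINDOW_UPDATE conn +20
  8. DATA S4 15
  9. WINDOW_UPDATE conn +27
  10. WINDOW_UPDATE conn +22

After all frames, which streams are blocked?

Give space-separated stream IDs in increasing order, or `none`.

Op 1: conn=3 S1=20 S2=3 S3=20 S4=20 blocked=[]
Op 2: conn=-7 S1=10 S2=3 S3=20 S4=20 blocked=[1, 2, 3, 4]
Op 3: conn=-23 S1=10 S2=-13 S3=20 S4=20 blocked=[1, 2, 3, 4]
Op 4: conn=-42 S1=10 S2=-13 S3=20 S4=1 blocked=[1, 2, 3, 4]
Op 5: conn=-53 S1=10 S2=-13 S3=20 S4=-10 blocked=[1, 2, 3, 4]
Op 6: conn=-53 S1=10 S2=-13 S3=29 S4=-10 blocked=[1, 2, 3, 4]
Op 7: conn=-33 S1=10 S2=-13 S3=29 S4=-10 blocked=[1, 2, 3, 4]
Op 8: conn=-48 S1=10 S2=-13 S3=29 S4=-25 blocked=[1, 2, 3, 4]
Op 9: conn=-21 S1=10 S2=-13 S3=29 S4=-25 blocked=[1, 2, 3, 4]
Op 10: conn=1 S1=10 S2=-13 S3=29 S4=-25 blocked=[2, 4]

Answer: S2 S4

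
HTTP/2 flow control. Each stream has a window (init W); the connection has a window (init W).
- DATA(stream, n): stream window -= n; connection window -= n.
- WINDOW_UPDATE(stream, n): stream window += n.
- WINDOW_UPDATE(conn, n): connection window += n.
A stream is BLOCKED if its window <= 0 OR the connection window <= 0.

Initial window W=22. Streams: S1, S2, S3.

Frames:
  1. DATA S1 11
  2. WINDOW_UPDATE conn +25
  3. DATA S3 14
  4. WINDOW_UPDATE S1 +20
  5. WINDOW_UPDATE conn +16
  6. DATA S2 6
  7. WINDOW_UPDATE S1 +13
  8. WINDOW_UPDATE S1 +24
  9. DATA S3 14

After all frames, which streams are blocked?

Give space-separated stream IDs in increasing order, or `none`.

Answer: S3

Derivation:
Op 1: conn=11 S1=11 S2=22 S3=22 blocked=[]
Op 2: conn=36 S1=11 S2=22 S3=22 blocked=[]
Op 3: conn=22 S1=11 S2=22 S3=8 blocked=[]
Op 4: conn=22 S1=31 S2=22 S3=8 blocked=[]
Op 5: conn=38 S1=31 S2=22 S3=8 blocked=[]
Op 6: conn=32 S1=31 S2=16 S3=8 blocked=[]
Op 7: conn=32 S1=44 S2=16 S3=8 blocked=[]
Op 8: conn=32 S1=68 S2=16 S3=8 blocked=[]
Op 9: conn=18 S1=68 S2=16 S3=-6 blocked=[3]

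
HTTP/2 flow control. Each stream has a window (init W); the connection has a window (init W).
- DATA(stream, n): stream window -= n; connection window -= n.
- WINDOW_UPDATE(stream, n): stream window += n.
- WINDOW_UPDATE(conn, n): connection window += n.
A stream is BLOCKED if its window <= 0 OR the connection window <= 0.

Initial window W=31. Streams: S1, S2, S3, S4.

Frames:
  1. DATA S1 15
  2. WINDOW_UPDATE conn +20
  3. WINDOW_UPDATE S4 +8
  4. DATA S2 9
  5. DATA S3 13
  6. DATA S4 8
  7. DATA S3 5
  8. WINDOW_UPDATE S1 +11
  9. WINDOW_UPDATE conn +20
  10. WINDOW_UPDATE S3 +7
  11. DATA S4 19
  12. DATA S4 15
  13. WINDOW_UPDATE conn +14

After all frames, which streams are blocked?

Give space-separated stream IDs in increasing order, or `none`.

Answer: S4

Derivation:
Op 1: conn=16 S1=16 S2=31 S3=31 S4=31 blocked=[]
Op 2: conn=36 S1=16 S2=31 S3=31 S4=31 blocked=[]
Op 3: conn=36 S1=16 S2=31 S3=31 S4=39 blocked=[]
Op 4: conn=27 S1=16 S2=22 S3=31 S4=39 blocked=[]
Op 5: conn=14 S1=16 S2=22 S3=18 S4=39 blocked=[]
Op 6: conn=6 S1=16 S2=22 S3=18 S4=31 blocked=[]
Op 7: conn=1 S1=16 S2=22 S3=13 S4=31 blocked=[]
Op 8: conn=1 S1=27 S2=22 S3=13 S4=31 blocked=[]
Op 9: conn=21 S1=27 S2=22 S3=13 S4=31 blocked=[]
Op 10: conn=21 S1=27 S2=22 S3=20 S4=31 blocked=[]
Op 11: conn=2 S1=27 S2=22 S3=20 S4=12 blocked=[]
Op 12: conn=-13 S1=27 S2=22 S3=20 S4=-3 blocked=[1, 2, 3, 4]
Op 13: conn=1 S1=27 S2=22 S3=20 S4=-3 blocked=[4]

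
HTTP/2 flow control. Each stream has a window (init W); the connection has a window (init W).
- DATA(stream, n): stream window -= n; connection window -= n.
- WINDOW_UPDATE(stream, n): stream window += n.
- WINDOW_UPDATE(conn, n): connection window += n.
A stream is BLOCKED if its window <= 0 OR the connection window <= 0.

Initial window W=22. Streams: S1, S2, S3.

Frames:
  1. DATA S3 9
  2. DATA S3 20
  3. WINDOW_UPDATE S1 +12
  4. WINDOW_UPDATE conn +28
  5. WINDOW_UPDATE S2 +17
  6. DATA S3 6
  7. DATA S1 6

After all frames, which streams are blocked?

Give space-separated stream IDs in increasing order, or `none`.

Op 1: conn=13 S1=22 S2=22 S3=13 blocked=[]
Op 2: conn=-7 S1=22 S2=22 S3=-7 blocked=[1, 2, 3]
Op 3: conn=-7 S1=34 S2=22 S3=-7 blocked=[1, 2, 3]
Op 4: conn=21 S1=34 S2=22 S3=-7 blocked=[3]
Op 5: conn=21 S1=34 S2=39 S3=-7 blocked=[3]
Op 6: conn=15 S1=34 S2=39 S3=-13 blocked=[3]
Op 7: conn=9 S1=28 S2=39 S3=-13 blocked=[3]

Answer: S3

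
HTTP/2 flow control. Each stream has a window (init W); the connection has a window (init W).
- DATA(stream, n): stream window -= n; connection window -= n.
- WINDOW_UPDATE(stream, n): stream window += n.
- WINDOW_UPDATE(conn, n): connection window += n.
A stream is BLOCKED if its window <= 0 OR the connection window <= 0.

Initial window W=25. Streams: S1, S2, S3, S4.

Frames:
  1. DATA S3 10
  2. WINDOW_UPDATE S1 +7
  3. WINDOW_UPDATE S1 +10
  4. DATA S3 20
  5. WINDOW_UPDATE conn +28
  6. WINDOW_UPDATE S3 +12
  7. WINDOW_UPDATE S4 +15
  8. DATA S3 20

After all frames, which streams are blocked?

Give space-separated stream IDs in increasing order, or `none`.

Answer: S3

Derivation:
Op 1: conn=15 S1=25 S2=25 S3=15 S4=25 blocked=[]
Op 2: conn=15 S1=32 S2=25 S3=15 S4=25 blocked=[]
Op 3: conn=15 S1=42 S2=25 S3=15 S4=25 blocked=[]
Op 4: conn=-5 S1=42 S2=25 S3=-5 S4=25 blocked=[1, 2, 3, 4]
Op 5: conn=23 S1=42 S2=25 S3=-5 S4=25 blocked=[3]
Op 6: conn=23 S1=42 S2=25 S3=7 S4=25 blocked=[]
Op 7: conn=23 S1=42 S2=25 S3=7 S4=40 blocked=[]
Op 8: conn=3 S1=42 S2=25 S3=-13 S4=40 blocked=[3]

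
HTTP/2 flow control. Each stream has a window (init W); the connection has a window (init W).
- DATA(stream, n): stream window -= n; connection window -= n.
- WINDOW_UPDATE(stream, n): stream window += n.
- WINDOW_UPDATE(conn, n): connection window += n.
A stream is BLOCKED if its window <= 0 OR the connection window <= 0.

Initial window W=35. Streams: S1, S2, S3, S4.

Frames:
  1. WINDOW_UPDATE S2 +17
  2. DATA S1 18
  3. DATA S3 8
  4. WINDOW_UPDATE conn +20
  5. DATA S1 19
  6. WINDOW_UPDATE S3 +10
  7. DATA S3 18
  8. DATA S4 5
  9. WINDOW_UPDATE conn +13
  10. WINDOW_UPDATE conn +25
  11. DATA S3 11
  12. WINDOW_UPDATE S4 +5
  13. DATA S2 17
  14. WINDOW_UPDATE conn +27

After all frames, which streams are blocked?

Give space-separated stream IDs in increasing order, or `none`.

Answer: S1

Derivation:
Op 1: conn=35 S1=35 S2=52 S3=35 S4=35 blocked=[]
Op 2: conn=17 S1=17 S2=52 S3=35 S4=35 blocked=[]
Op 3: conn=9 S1=17 S2=52 S3=27 S4=35 blocked=[]
Op 4: conn=29 S1=17 S2=52 S3=27 S4=35 blocked=[]
Op 5: conn=10 S1=-2 S2=52 S3=27 S4=35 blocked=[1]
Op 6: conn=10 S1=-2 S2=52 S3=37 S4=35 blocked=[1]
Op 7: conn=-8 S1=-2 S2=52 S3=19 S4=35 blocked=[1, 2, 3, 4]
Op 8: conn=-13 S1=-2 S2=52 S3=19 S4=30 blocked=[1, 2, 3, 4]
Op 9: conn=0 S1=-2 S2=52 S3=19 S4=30 blocked=[1, 2, 3, 4]
Op 10: conn=25 S1=-2 S2=52 S3=19 S4=30 blocked=[1]
Op 11: conn=14 S1=-2 S2=52 S3=8 S4=30 blocked=[1]
Op 12: conn=14 S1=-2 S2=52 S3=8 S4=35 blocked=[1]
Op 13: conn=-3 S1=-2 S2=35 S3=8 S4=35 blocked=[1, 2, 3, 4]
Op 14: conn=24 S1=-2 S2=35 S3=8 S4=35 blocked=[1]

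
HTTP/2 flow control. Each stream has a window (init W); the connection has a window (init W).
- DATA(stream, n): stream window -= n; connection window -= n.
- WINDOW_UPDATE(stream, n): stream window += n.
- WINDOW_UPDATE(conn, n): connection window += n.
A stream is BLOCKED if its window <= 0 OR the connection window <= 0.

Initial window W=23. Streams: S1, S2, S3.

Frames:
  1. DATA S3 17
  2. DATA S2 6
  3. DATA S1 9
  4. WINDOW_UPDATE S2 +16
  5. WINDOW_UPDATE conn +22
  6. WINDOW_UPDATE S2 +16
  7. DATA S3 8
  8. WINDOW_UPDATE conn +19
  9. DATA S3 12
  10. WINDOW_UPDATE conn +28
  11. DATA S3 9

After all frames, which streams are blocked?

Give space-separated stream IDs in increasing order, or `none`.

Op 1: conn=6 S1=23 S2=23 S3=6 blocked=[]
Op 2: conn=0 S1=23 S2=17 S3=6 blocked=[1, 2, 3]
Op 3: conn=-9 S1=14 S2=17 S3=6 blocked=[1, 2, 3]
Op 4: conn=-9 S1=14 S2=33 S3=6 blocked=[1, 2, 3]
Op 5: conn=13 S1=14 S2=33 S3=6 blocked=[]
Op 6: conn=13 S1=14 S2=49 S3=6 blocked=[]
Op 7: conn=5 S1=14 S2=49 S3=-2 blocked=[3]
Op 8: conn=24 S1=14 S2=49 S3=-2 blocked=[3]
Op 9: conn=12 S1=14 S2=49 S3=-14 blocked=[3]
Op 10: conn=40 S1=14 S2=49 S3=-14 blocked=[3]
Op 11: conn=31 S1=14 S2=49 S3=-23 blocked=[3]

Answer: S3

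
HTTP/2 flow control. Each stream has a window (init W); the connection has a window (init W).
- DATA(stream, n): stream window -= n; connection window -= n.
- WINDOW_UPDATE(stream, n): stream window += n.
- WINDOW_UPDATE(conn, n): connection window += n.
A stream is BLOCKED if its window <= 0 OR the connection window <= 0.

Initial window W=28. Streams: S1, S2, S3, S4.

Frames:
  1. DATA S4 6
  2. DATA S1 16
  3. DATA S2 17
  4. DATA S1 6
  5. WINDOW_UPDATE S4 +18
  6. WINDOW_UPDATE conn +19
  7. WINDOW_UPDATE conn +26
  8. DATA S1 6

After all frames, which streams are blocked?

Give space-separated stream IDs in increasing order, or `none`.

Op 1: conn=22 S1=28 S2=28 S3=28 S4=22 blocked=[]
Op 2: conn=6 S1=12 S2=28 S3=28 S4=22 blocked=[]
Op 3: conn=-11 S1=12 S2=11 S3=28 S4=22 blocked=[1, 2, 3, 4]
Op 4: conn=-17 S1=6 S2=11 S3=28 S4=22 blocked=[1, 2, 3, 4]
Op 5: conn=-17 S1=6 S2=11 S3=28 S4=40 blocked=[1, 2, 3, 4]
Op 6: conn=2 S1=6 S2=11 S3=28 S4=40 blocked=[]
Op 7: conn=28 S1=6 S2=11 S3=28 S4=40 blocked=[]
Op 8: conn=22 S1=0 S2=11 S3=28 S4=40 blocked=[1]

Answer: S1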